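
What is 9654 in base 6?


Divide by 6 repeatedly:
9654 ÷ 6 = 1609 remainder 0
1609 ÷ 6 = 268 remainder 1
268 ÷ 6 = 44 remainder 4
44 ÷ 6 = 7 remainder 2
7 ÷ 6 = 1 remainder 1
1 ÷ 6 = 0 remainder 1
Reading remainders bottom-up:
= 112410


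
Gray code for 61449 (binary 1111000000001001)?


Binary: 1111000000001001
Gray code: G = B XOR (B >> 1)
B >> 1 = 0111100000000100
1111000000001001 XOR 0111100000000100:
  1 XOR 0 = 1
  1 XOR 1 = 0
  1 XOR 1 = 0
  1 XOR 1 = 0
  0 XOR 1 = 1
  0 XOR 0 = 0
  0 XOR 0 = 0
  0 XOR 0 = 0
  0 XOR 0 = 0
  0 XOR 0 = 0
  0 XOR 0 = 0
  0 XOR 0 = 0
  1 XOR 0 = 1
  0 XOR 1 = 1
  0 XOR 0 = 0
  1 XOR 0 = 1
= 1000100000001101


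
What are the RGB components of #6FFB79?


Hex: #6FFB79
R = 6F₁₆ = 111
G = FB₁₆ = 251
B = 79₁₆ = 121
= RGB(111, 251, 121)


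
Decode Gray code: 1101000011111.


Gray code: 1101000011111
MSB stays the same: 1
Each subsequent bit = prev_binary XOR current_gray:
  B[1] = 1 XOR 1 = 0
  B[2] = 0 XOR 0 = 0
  B[3] = 0 XOR 1 = 1
  B[4] = 1 XOR 0 = 1
  B[5] = 1 XOR 0 = 1
  B[6] = 1 XOR 0 = 1
  B[7] = 1 XOR 0 = 1
  B[8] = 1 XOR 1 = 0
  B[9] = 0 XOR 1 = 1
  B[10] = 1 XOR 1 = 0
  B[11] = 0 XOR 1 = 1
  B[12] = 1 XOR 1 = 0
= 1001111101010 (5098 decimal)


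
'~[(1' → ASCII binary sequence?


String: '~[(1'  (4 characters)
Per-character ASCII lookup:
  '~': special character: '~' = 126 → 1111110
  '[': special character: '[' = 91 → 1011011
  '(': special character: '(' = 40 → 101000
  '1': digits start at 48: '1' = 48 + 1 = 49 → 110001
= 1111110 1011011 101000 110001


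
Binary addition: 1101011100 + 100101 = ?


Align and add column by column (LSB to MSB, carry propagating):
  01101011100
+ 00000100101
  -----------
  col 0: 0 + 1 + 0 (carry in) = 1 → bit 1, carry out 0
  col 1: 0 + 0 + 0 (carry in) = 0 → bit 0, carry out 0
  col 2: 1 + 1 + 0 (carry in) = 2 → bit 0, carry out 1
  col 3: 1 + 0 + 1 (carry in) = 2 → bit 0, carry out 1
  col 4: 1 + 0 + 1 (carry in) = 2 → bit 0, carry out 1
  col 5: 0 + 1 + 1 (carry in) = 2 → bit 0, carry out 1
  col 6: 1 + 0 + 1 (carry in) = 2 → bit 0, carry out 1
  col 7: 0 + 0 + 1 (carry in) = 1 → bit 1, carry out 0
  col 8: 1 + 0 + 0 (carry in) = 1 → bit 1, carry out 0
  col 9: 1 + 0 + 0 (carry in) = 1 → bit 1, carry out 0
  col 10: 0 + 0 + 0 (carry in) = 0 → bit 0, carry out 0
Reading bits MSB→LSB: 01110000001
Strip leading zeros: 1110000001
= 1110000001


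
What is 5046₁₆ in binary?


Each hex digit → 4 binary bits:
  5 = 0101
  0 = 0000
  4 = 0100
  6 = 0110
Concatenate: 0101 0000 0100 0110
= 0101000001000110


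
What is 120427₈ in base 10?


Positional values:
Position 0: 7 × 8^0 = 7
Position 1: 2 × 8^1 = 16
Position 2: 4 × 8^2 = 256
Position 3: 0 × 8^3 = 0
Position 4: 2 × 8^4 = 8192
Position 5: 1 × 8^5 = 32768
Sum = 7 + 16 + 256 + 0 + 8192 + 32768
= 41239


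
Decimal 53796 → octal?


Divide by 8 repeatedly:
53796 ÷ 8 = 6724 remainder 4
6724 ÷ 8 = 840 remainder 4
840 ÷ 8 = 105 remainder 0
105 ÷ 8 = 13 remainder 1
13 ÷ 8 = 1 remainder 5
1 ÷ 8 = 0 remainder 1
Reading remainders bottom-up:
= 0o151044


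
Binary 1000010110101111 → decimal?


Positional values:
Bit 0: 1 × 2^0 = 1
Bit 1: 1 × 2^1 = 2
Bit 2: 1 × 2^2 = 4
Bit 3: 1 × 2^3 = 8
Bit 5: 1 × 2^5 = 32
Bit 7: 1 × 2^7 = 128
Bit 8: 1 × 2^8 = 256
Bit 10: 1 × 2^10 = 1024
Bit 15: 1 × 2^15 = 32768
Sum = 1 + 2 + 4 + 8 + 32 + 128 + 256 + 1024 + 32768
= 34223


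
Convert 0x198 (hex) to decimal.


Positional values:
Position 0: 8 × 16^0 = 8 × 1 = 8
Position 1: 9 × 16^1 = 9 × 16 = 144
Position 2: 1 × 16^2 = 1 × 256 = 256
Sum = 8 + 144 + 256
= 408


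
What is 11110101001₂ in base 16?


Group into 4-bit nibbles: 011110101001
  0111 = 7
  1010 = A
  1001 = 9
= 0x7A9


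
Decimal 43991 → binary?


Divide by 2 repeatedly:
43991 ÷ 2 = 21995 remainder 1
21995 ÷ 2 = 10997 remainder 1
10997 ÷ 2 = 5498 remainder 1
5498 ÷ 2 = 2749 remainder 0
2749 ÷ 2 = 1374 remainder 1
1374 ÷ 2 = 687 remainder 0
687 ÷ 2 = 343 remainder 1
343 ÷ 2 = 171 remainder 1
171 ÷ 2 = 85 remainder 1
85 ÷ 2 = 42 remainder 1
42 ÷ 2 = 21 remainder 0
21 ÷ 2 = 10 remainder 1
10 ÷ 2 = 5 remainder 0
5 ÷ 2 = 2 remainder 1
2 ÷ 2 = 1 remainder 0
1 ÷ 2 = 0 remainder 1
Reading remainders bottom-up:
= 1010101111010111


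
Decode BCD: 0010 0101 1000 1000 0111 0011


Each 4-bit group → digit:
  0010 → 2
  0101 → 5
  1000 → 8
  1000 → 8
  0111 → 7
  0011 → 3
= 258873


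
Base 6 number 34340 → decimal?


Positional values (base 6):
  0 × 6^0 = 0 × 1 = 0
  4 × 6^1 = 4 × 6 = 24
  3 × 6^2 = 3 × 36 = 108
  4 × 6^3 = 4 × 216 = 864
  3 × 6^4 = 3 × 1296 = 3888
Sum = 0 + 24 + 108 + 864 + 3888
= 4884


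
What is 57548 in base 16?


Divide by 16 repeatedly:
57548 ÷ 16 = 3596 remainder 12 (C)
3596 ÷ 16 = 224 remainder 12 (C)
224 ÷ 16 = 14 remainder 0 (0)
14 ÷ 16 = 0 remainder 14 (E)
Reading remainders bottom-up:
= 0xE0CC


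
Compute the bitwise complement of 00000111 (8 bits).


Original: 00000111
Invert all bits:
  bit 0: 0 → 1
  bit 1: 0 → 1
  bit 2: 0 → 1
  bit 3: 0 → 1
  bit 4: 0 → 1
  bit 5: 1 → 0
  bit 6: 1 → 0
  bit 7: 1 → 0
= 11111000


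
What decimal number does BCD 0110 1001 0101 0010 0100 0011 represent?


Each 4-bit group → digit:
  0110 → 6
  1001 → 9
  0101 → 5
  0010 → 2
  0100 → 4
  0011 → 3
= 695243


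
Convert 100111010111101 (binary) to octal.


Group into 3-bit groups: 100111010111101
  100 = 4
  111 = 7
  010 = 2
  111 = 7
  101 = 5
= 0o47275


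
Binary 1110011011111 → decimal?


Positional values:
Bit 0: 1 × 2^0 = 1
Bit 1: 1 × 2^1 = 2
Bit 2: 1 × 2^2 = 4
Bit 3: 1 × 2^3 = 8
Bit 4: 1 × 2^4 = 16
Bit 6: 1 × 2^6 = 64
Bit 7: 1 × 2^7 = 128
Bit 10: 1 × 2^10 = 1024
Bit 11: 1 × 2^11 = 2048
Bit 12: 1 × 2^12 = 4096
Sum = 1 + 2 + 4 + 8 + 16 + 64 + 128 + 1024 + 2048 + 4096
= 7391


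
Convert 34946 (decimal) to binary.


Divide by 2 repeatedly:
34946 ÷ 2 = 17473 remainder 0
17473 ÷ 2 = 8736 remainder 1
8736 ÷ 2 = 4368 remainder 0
4368 ÷ 2 = 2184 remainder 0
2184 ÷ 2 = 1092 remainder 0
1092 ÷ 2 = 546 remainder 0
546 ÷ 2 = 273 remainder 0
273 ÷ 2 = 136 remainder 1
136 ÷ 2 = 68 remainder 0
68 ÷ 2 = 34 remainder 0
34 ÷ 2 = 17 remainder 0
17 ÷ 2 = 8 remainder 1
8 ÷ 2 = 4 remainder 0
4 ÷ 2 = 2 remainder 0
2 ÷ 2 = 1 remainder 0
1 ÷ 2 = 0 remainder 1
Reading remainders bottom-up:
= 1000100010000010


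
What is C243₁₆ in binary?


Each hex digit → 4 binary bits:
  C = 1100
  2 = 0010
  4 = 0100
  3 = 0011
Concatenate: 1100 0010 0100 0011
= 1100001001000011


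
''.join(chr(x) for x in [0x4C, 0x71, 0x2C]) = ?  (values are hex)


Codes (hex): 0x4C 0x71 0x2C
Per-code ASCII lookup:
  0x4C = 76  (range 65-90: uppercase, 76 - 65 = 11) → 'L'
  0x71 = 113  (range 97-122: lowercase, 113 - 97 = 16) → 'q'
  0x2C = 44  (special character) → ','
= 'Lq,'


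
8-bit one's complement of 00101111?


Original: 00101111
Invert all bits:
  bit 0: 0 → 1
  bit 1: 0 → 1
  bit 2: 1 → 0
  bit 3: 0 → 1
  bit 4: 1 → 0
  bit 5: 1 → 0
  bit 6: 1 → 0
  bit 7: 1 → 0
= 11010000


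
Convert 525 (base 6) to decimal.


Positional values (base 6):
  5 × 6^0 = 5 × 1 = 5
  2 × 6^1 = 2 × 6 = 12
  5 × 6^2 = 5 × 36 = 180
Sum = 5 + 12 + 180
= 197


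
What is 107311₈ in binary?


Each octal digit → 3 binary bits:
  1 = 001
  0 = 000
  7 = 111
  3 = 011
  1 = 001
  1 = 001
Concatenate: 001 000 111 011 001 001
= 001000111011001001


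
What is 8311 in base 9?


Divide by 9 repeatedly:
8311 ÷ 9 = 923 remainder 4
923 ÷ 9 = 102 remainder 5
102 ÷ 9 = 11 remainder 3
11 ÷ 9 = 1 remainder 2
1 ÷ 9 = 0 remainder 1
Reading remainders bottom-up:
= 12354


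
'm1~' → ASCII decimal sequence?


String: 'm1~'  (3 characters)
Per-character ASCII lookup:
  'm': lowercase starts at 97: 'm' = 97 + 12 = 109
  '1': digits start at 48: '1' = 48 + 1 = 49
  '~': special character: '~' = 126
= 109 49 126


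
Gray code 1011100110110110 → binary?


Gray code: 1011100110110110
MSB stays the same: 1
Each subsequent bit = prev_binary XOR current_gray:
  B[1] = 1 XOR 0 = 1
  B[2] = 1 XOR 1 = 0
  B[3] = 0 XOR 1 = 1
  B[4] = 1 XOR 1 = 0
  B[5] = 0 XOR 0 = 0
  B[6] = 0 XOR 0 = 0
  B[7] = 0 XOR 1 = 1
  B[8] = 1 XOR 1 = 0
  B[9] = 0 XOR 0 = 0
  B[10] = 0 XOR 1 = 1
  B[11] = 1 XOR 1 = 0
  B[12] = 0 XOR 0 = 0
  B[13] = 0 XOR 1 = 1
  B[14] = 1 XOR 1 = 0
  B[15] = 0 XOR 0 = 0
= 1101000100100100 (53540 decimal)


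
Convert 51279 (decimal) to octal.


Divide by 8 repeatedly:
51279 ÷ 8 = 6409 remainder 7
6409 ÷ 8 = 801 remainder 1
801 ÷ 8 = 100 remainder 1
100 ÷ 8 = 12 remainder 4
12 ÷ 8 = 1 remainder 4
1 ÷ 8 = 0 remainder 1
Reading remainders bottom-up:
= 0o144117


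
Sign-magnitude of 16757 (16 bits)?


Sign bit: 0 (positive)
Magnitude: 16757 = 100000101110101
= 0100000101110101


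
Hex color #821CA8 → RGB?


Hex: #821CA8
R = 82₁₆ = 130
G = 1C₁₆ = 28
B = A8₁₆ = 168
= RGB(130, 28, 168)


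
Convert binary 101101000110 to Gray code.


Binary: 101101000110
Gray code: G = B XOR (B >> 1)
B >> 1 = 010110100011
101101000110 XOR 010110100011:
  1 XOR 0 = 1
  0 XOR 1 = 1
  1 XOR 0 = 1
  1 XOR 1 = 0
  0 XOR 1 = 1
  1 XOR 0 = 1
  0 XOR 1 = 1
  0 XOR 0 = 0
  0 XOR 0 = 0
  1 XOR 0 = 1
  1 XOR 1 = 0
  0 XOR 1 = 1
= 111011100101


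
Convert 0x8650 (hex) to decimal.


Positional values:
Position 0: 0 × 16^0 = 0 × 1 = 0
Position 1: 5 × 16^1 = 5 × 16 = 80
Position 2: 6 × 16^2 = 6 × 256 = 1536
Position 3: 8 × 16^3 = 8 × 4096 = 32768
Sum = 0 + 80 + 1536 + 32768
= 34384


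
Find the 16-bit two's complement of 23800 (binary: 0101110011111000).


Original: 0101110011111000
Step 1 - Invert all bits: 1010001100000111
Step 2 - Add 1: 1010001100000111 + 1
= 1010001100001000 (represents -23800)


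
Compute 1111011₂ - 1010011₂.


Align and subtract column by column (LSB to MSB, borrowing when needed):
  1111011
- 1010011
  -------
  col 0: (1 - 0 borrow-in) - 1 → 1 - 1 = 0, borrow out 0
  col 1: (1 - 0 borrow-in) - 1 → 1 - 1 = 0, borrow out 0
  col 2: (0 - 0 borrow-in) - 0 → 0 - 0 = 0, borrow out 0
  col 3: (1 - 0 borrow-in) - 0 → 1 - 0 = 1, borrow out 0
  col 4: (1 - 0 borrow-in) - 1 → 1 - 1 = 0, borrow out 0
  col 5: (1 - 0 borrow-in) - 0 → 1 - 0 = 1, borrow out 0
  col 6: (1 - 0 borrow-in) - 1 → 1 - 1 = 0, borrow out 0
Reading bits MSB→LSB: 0101000
Strip leading zeros: 101000
= 101000


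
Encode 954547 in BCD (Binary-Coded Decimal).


Each digit → 4-bit binary:
  9 → 1001
  5 → 0101
  4 → 0100
  5 → 0101
  4 → 0100
  7 → 0111
= 1001 0101 0100 0101 0100 0111


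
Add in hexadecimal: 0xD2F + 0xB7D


Align and add column by column (LSB to MSB, each column mod 16 with carry):
  0D2F
+ 0B7D
  ----
  col 0: F(15) + D(13) + 0 (carry in) = 28 → C(12), carry out 1
  col 1: 2(2) + 7(7) + 1 (carry in) = 10 → A(10), carry out 0
  col 2: D(13) + B(11) + 0 (carry in) = 24 → 8(8), carry out 1
  col 3: 0(0) + 0(0) + 1 (carry in) = 1 → 1(1), carry out 0
Reading digits MSB→LSB: 18AC
Strip leading zeros: 18AC
= 0x18AC


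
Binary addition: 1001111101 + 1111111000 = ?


Align and add column by column (LSB to MSB, carry propagating):
  01001111101
+ 01111111000
  -----------
  col 0: 1 + 0 + 0 (carry in) = 1 → bit 1, carry out 0
  col 1: 0 + 0 + 0 (carry in) = 0 → bit 0, carry out 0
  col 2: 1 + 0 + 0 (carry in) = 1 → bit 1, carry out 0
  col 3: 1 + 1 + 0 (carry in) = 2 → bit 0, carry out 1
  col 4: 1 + 1 + 1 (carry in) = 3 → bit 1, carry out 1
  col 5: 1 + 1 + 1 (carry in) = 3 → bit 1, carry out 1
  col 6: 1 + 1 + 1 (carry in) = 3 → bit 1, carry out 1
  col 7: 0 + 1 + 1 (carry in) = 2 → bit 0, carry out 1
  col 8: 0 + 1 + 1 (carry in) = 2 → bit 0, carry out 1
  col 9: 1 + 1 + 1 (carry in) = 3 → bit 1, carry out 1
  col 10: 0 + 0 + 1 (carry in) = 1 → bit 1, carry out 0
Reading bits MSB→LSB: 11001110101
Strip leading zeros: 11001110101
= 11001110101


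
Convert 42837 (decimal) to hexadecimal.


Divide by 16 repeatedly:
42837 ÷ 16 = 2677 remainder 5 (5)
2677 ÷ 16 = 167 remainder 5 (5)
167 ÷ 16 = 10 remainder 7 (7)
10 ÷ 16 = 0 remainder 10 (A)
Reading remainders bottom-up:
= 0xA755


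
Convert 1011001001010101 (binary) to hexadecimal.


Group into 4-bit nibbles: 1011001001010101
  1011 = B
  0010 = 2
  0101 = 5
  0101 = 5
= 0xB255


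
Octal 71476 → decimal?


Positional values:
Position 0: 6 × 8^0 = 6
Position 1: 7 × 8^1 = 56
Position 2: 4 × 8^2 = 256
Position 3: 1 × 8^3 = 512
Position 4: 7 × 8^4 = 28672
Sum = 6 + 56 + 256 + 512 + 28672
= 29502


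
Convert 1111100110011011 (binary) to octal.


Group into 3-bit groups: 001111100110011011
  001 = 1
  111 = 7
  100 = 4
  110 = 6
  011 = 3
  011 = 3
= 0o174633


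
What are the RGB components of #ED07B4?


Hex: #ED07B4
R = ED₁₆ = 237
G = 07₁₆ = 7
B = B4₁₆ = 180
= RGB(237, 7, 180)


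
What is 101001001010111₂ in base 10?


Positional values:
Bit 0: 1 × 2^0 = 1
Bit 1: 1 × 2^1 = 2
Bit 2: 1 × 2^2 = 4
Bit 4: 1 × 2^4 = 16
Bit 6: 1 × 2^6 = 64
Bit 9: 1 × 2^9 = 512
Bit 12: 1 × 2^12 = 4096
Bit 14: 1 × 2^14 = 16384
Sum = 1 + 2 + 4 + 16 + 64 + 512 + 4096 + 16384
= 21079


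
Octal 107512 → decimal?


Positional values:
Position 0: 2 × 8^0 = 2
Position 1: 1 × 8^1 = 8
Position 2: 5 × 8^2 = 320
Position 3: 7 × 8^3 = 3584
Position 4: 0 × 8^4 = 0
Position 5: 1 × 8^5 = 32768
Sum = 2 + 8 + 320 + 3584 + 0 + 32768
= 36682


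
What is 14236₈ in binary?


Each octal digit → 3 binary bits:
  1 = 001
  4 = 100
  2 = 010
  3 = 011
  6 = 110
Concatenate: 001 100 010 011 110
= 001100010011110


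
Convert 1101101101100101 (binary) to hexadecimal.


Group into 4-bit nibbles: 1101101101100101
  1101 = D
  1011 = B
  0110 = 6
  0101 = 5
= 0xDB65


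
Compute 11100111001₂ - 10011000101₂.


Align and subtract column by column (LSB to MSB, borrowing when needed):
  11100111001
- 10011000101
  -----------
  col 0: (1 - 0 borrow-in) - 1 → 1 - 1 = 0, borrow out 0
  col 1: (0 - 0 borrow-in) - 0 → 0 - 0 = 0, borrow out 0
  col 2: (0 - 0 borrow-in) - 1 → borrow from next column: (0+2) - 1 = 1, borrow out 1
  col 3: (1 - 1 borrow-in) - 0 → 0 - 0 = 0, borrow out 0
  col 4: (1 - 0 borrow-in) - 0 → 1 - 0 = 1, borrow out 0
  col 5: (1 - 0 borrow-in) - 0 → 1 - 0 = 1, borrow out 0
  col 6: (0 - 0 borrow-in) - 1 → borrow from next column: (0+2) - 1 = 1, borrow out 1
  col 7: (0 - 1 borrow-in) - 1 → borrow from next column: (-1+2) - 1 = 0, borrow out 1
  col 8: (1 - 1 borrow-in) - 0 → 0 - 0 = 0, borrow out 0
  col 9: (1 - 0 borrow-in) - 0 → 1 - 0 = 1, borrow out 0
  col 10: (1 - 0 borrow-in) - 1 → 1 - 1 = 0, borrow out 0
Reading bits MSB→LSB: 01001110100
Strip leading zeros: 1001110100
= 1001110100


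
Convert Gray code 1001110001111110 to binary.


Gray code: 1001110001111110
MSB stays the same: 1
Each subsequent bit = prev_binary XOR current_gray:
  B[1] = 1 XOR 0 = 1
  B[2] = 1 XOR 0 = 1
  B[3] = 1 XOR 1 = 0
  B[4] = 0 XOR 1 = 1
  B[5] = 1 XOR 1 = 0
  B[6] = 0 XOR 0 = 0
  B[7] = 0 XOR 0 = 0
  B[8] = 0 XOR 0 = 0
  B[9] = 0 XOR 1 = 1
  B[10] = 1 XOR 1 = 0
  B[11] = 0 XOR 1 = 1
  B[12] = 1 XOR 1 = 0
  B[13] = 0 XOR 1 = 1
  B[14] = 1 XOR 1 = 0
  B[15] = 0 XOR 0 = 0
= 1110100001010100 (59476 decimal)


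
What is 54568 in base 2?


Divide by 2 repeatedly:
54568 ÷ 2 = 27284 remainder 0
27284 ÷ 2 = 13642 remainder 0
13642 ÷ 2 = 6821 remainder 0
6821 ÷ 2 = 3410 remainder 1
3410 ÷ 2 = 1705 remainder 0
1705 ÷ 2 = 852 remainder 1
852 ÷ 2 = 426 remainder 0
426 ÷ 2 = 213 remainder 0
213 ÷ 2 = 106 remainder 1
106 ÷ 2 = 53 remainder 0
53 ÷ 2 = 26 remainder 1
26 ÷ 2 = 13 remainder 0
13 ÷ 2 = 6 remainder 1
6 ÷ 2 = 3 remainder 0
3 ÷ 2 = 1 remainder 1
1 ÷ 2 = 0 remainder 1
Reading remainders bottom-up:
= 1101010100101000


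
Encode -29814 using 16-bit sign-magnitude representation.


Sign bit: 1 (negative)
Magnitude: 29814 = 111010001110110
= 1111010001110110


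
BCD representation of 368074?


Each digit → 4-bit binary:
  3 → 0011
  6 → 0110
  8 → 1000
  0 → 0000
  7 → 0111
  4 → 0100
= 0011 0110 1000 0000 0111 0100


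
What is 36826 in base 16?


Divide by 16 repeatedly:
36826 ÷ 16 = 2301 remainder 10 (A)
2301 ÷ 16 = 143 remainder 13 (D)
143 ÷ 16 = 8 remainder 15 (F)
8 ÷ 16 = 0 remainder 8 (8)
Reading remainders bottom-up:
= 0x8FDA


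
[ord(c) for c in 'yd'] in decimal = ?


String: 'yd'  (2 characters)
Per-character ASCII lookup:
  'y': lowercase starts at 97: 'y' = 97 + 24 = 121
  'd': lowercase starts at 97: 'd' = 97 + 3 = 100
= 121 100


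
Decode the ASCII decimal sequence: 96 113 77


Codes (decimal): 96 113 77
Per-code ASCII lookup:
  96  (special character) → '`'
  113  (range 97-122: lowercase, 113 - 97 = 16) → 'q'
  77  (range 65-90: uppercase, 77 - 65 = 12) → 'M'
= '`qM'


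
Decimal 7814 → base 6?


Divide by 6 repeatedly:
7814 ÷ 6 = 1302 remainder 2
1302 ÷ 6 = 217 remainder 0
217 ÷ 6 = 36 remainder 1
36 ÷ 6 = 6 remainder 0
6 ÷ 6 = 1 remainder 0
1 ÷ 6 = 0 remainder 1
Reading remainders bottom-up:
= 100102


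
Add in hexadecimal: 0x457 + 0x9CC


Align and add column by column (LSB to MSB, each column mod 16 with carry):
  0457
+ 09CC
  ----
  col 0: 7(7) + C(12) + 0 (carry in) = 19 → 3(3), carry out 1
  col 1: 5(5) + C(12) + 1 (carry in) = 18 → 2(2), carry out 1
  col 2: 4(4) + 9(9) + 1 (carry in) = 14 → E(14), carry out 0
  col 3: 0(0) + 0(0) + 0 (carry in) = 0 → 0(0), carry out 0
Reading digits MSB→LSB: 0E23
Strip leading zeros: E23
= 0xE23


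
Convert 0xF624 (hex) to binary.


Each hex digit → 4 binary bits:
  F = 1111
  6 = 0110
  2 = 0010
  4 = 0100
Concatenate: 1111 0110 0010 0100
= 1111011000100100


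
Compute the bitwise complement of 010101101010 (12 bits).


Original: 010101101010
Invert all bits:
  bit 0: 0 → 1
  bit 1: 1 → 0
  bit 2: 0 → 1
  bit 3: 1 → 0
  bit 4: 0 → 1
  bit 5: 1 → 0
  bit 6: 1 → 0
  bit 7: 0 → 1
  bit 8: 1 → 0
  bit 9: 0 → 1
  bit 10: 1 → 0
  bit 11: 0 → 1
= 101010010101


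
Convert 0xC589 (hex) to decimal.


Positional values:
Position 0: 9 × 16^0 = 9 × 1 = 9
Position 1: 8 × 16^1 = 8 × 16 = 128
Position 2: 5 × 16^2 = 5 × 256 = 1280
Position 3: C × 16^3 = 12 × 4096 = 49152
Sum = 9 + 128 + 1280 + 49152
= 50569


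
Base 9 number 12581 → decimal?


Positional values (base 9):
  1 × 9^0 = 1 × 1 = 1
  8 × 9^1 = 8 × 9 = 72
  5 × 9^2 = 5 × 81 = 405
  2 × 9^3 = 2 × 729 = 1458
  1 × 9^4 = 1 × 6561 = 6561
Sum = 1 + 72 + 405 + 1458 + 6561
= 8497


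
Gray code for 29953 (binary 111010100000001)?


Binary: 111010100000001
Gray code: G = B XOR (B >> 1)
B >> 1 = 011101010000000
111010100000001 XOR 011101010000000:
  1 XOR 0 = 1
  1 XOR 1 = 0
  1 XOR 1 = 0
  0 XOR 1 = 1
  1 XOR 0 = 1
  0 XOR 1 = 1
  1 XOR 0 = 1
  0 XOR 1 = 1
  0 XOR 0 = 0
  0 XOR 0 = 0
  0 XOR 0 = 0
  0 XOR 0 = 0
  0 XOR 0 = 0
  0 XOR 0 = 0
  1 XOR 0 = 1
= 100111110000001


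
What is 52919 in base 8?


Divide by 8 repeatedly:
52919 ÷ 8 = 6614 remainder 7
6614 ÷ 8 = 826 remainder 6
826 ÷ 8 = 103 remainder 2
103 ÷ 8 = 12 remainder 7
12 ÷ 8 = 1 remainder 4
1 ÷ 8 = 0 remainder 1
Reading remainders bottom-up:
= 0o147267


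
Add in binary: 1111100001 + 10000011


Align and add column by column (LSB to MSB, carry propagating):
  01111100001
+ 00010000011
  -----------
  col 0: 1 + 1 + 0 (carry in) = 2 → bit 0, carry out 1
  col 1: 0 + 1 + 1 (carry in) = 2 → bit 0, carry out 1
  col 2: 0 + 0 + 1 (carry in) = 1 → bit 1, carry out 0
  col 3: 0 + 0 + 0 (carry in) = 0 → bit 0, carry out 0
  col 4: 0 + 0 + 0 (carry in) = 0 → bit 0, carry out 0
  col 5: 1 + 0 + 0 (carry in) = 1 → bit 1, carry out 0
  col 6: 1 + 0 + 0 (carry in) = 1 → bit 1, carry out 0
  col 7: 1 + 1 + 0 (carry in) = 2 → bit 0, carry out 1
  col 8: 1 + 0 + 1 (carry in) = 2 → bit 0, carry out 1
  col 9: 1 + 0 + 1 (carry in) = 2 → bit 0, carry out 1
  col 10: 0 + 0 + 1 (carry in) = 1 → bit 1, carry out 0
Reading bits MSB→LSB: 10001100100
Strip leading zeros: 10001100100
= 10001100100


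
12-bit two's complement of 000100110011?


Original: 000100110011
Step 1 - Invert all bits: 111011001100
Step 2 - Add 1: 111011001100 + 1
= 111011001101 (represents -307)


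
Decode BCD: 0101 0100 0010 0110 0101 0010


Each 4-bit group → digit:
  0101 → 5
  0100 → 4
  0010 → 2
  0110 → 6
  0101 → 5
  0010 → 2
= 542652


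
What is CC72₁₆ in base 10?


Positional values:
Position 0: 2 × 16^0 = 2 × 1 = 2
Position 1: 7 × 16^1 = 7 × 16 = 112
Position 2: C × 16^2 = 12 × 256 = 3072
Position 3: C × 16^3 = 12 × 4096 = 49152
Sum = 2 + 112 + 3072 + 49152
= 52338


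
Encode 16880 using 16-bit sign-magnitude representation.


Sign bit: 0 (positive)
Magnitude: 16880 = 100000111110000
= 0100000111110000


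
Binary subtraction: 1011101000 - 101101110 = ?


Align and subtract column by column (LSB to MSB, borrowing when needed):
  1011101000
- 0101101110
  ----------
  col 0: (0 - 0 borrow-in) - 0 → 0 - 0 = 0, borrow out 0
  col 1: (0 - 0 borrow-in) - 1 → borrow from next column: (0+2) - 1 = 1, borrow out 1
  col 2: (0 - 1 borrow-in) - 1 → borrow from next column: (-1+2) - 1 = 0, borrow out 1
  col 3: (1 - 1 borrow-in) - 1 → borrow from next column: (0+2) - 1 = 1, borrow out 1
  col 4: (0 - 1 borrow-in) - 0 → borrow from next column: (-1+2) - 0 = 1, borrow out 1
  col 5: (1 - 1 borrow-in) - 1 → borrow from next column: (0+2) - 1 = 1, borrow out 1
  col 6: (1 - 1 borrow-in) - 1 → borrow from next column: (0+2) - 1 = 1, borrow out 1
  col 7: (1 - 1 borrow-in) - 0 → 0 - 0 = 0, borrow out 0
  col 8: (0 - 0 borrow-in) - 1 → borrow from next column: (0+2) - 1 = 1, borrow out 1
  col 9: (1 - 1 borrow-in) - 0 → 0 - 0 = 0, borrow out 0
Reading bits MSB→LSB: 0101111010
Strip leading zeros: 101111010
= 101111010


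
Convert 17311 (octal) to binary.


Each octal digit → 3 binary bits:
  1 = 001
  7 = 111
  3 = 011
  1 = 001
  1 = 001
Concatenate: 001 111 011 001 001
= 001111011001001


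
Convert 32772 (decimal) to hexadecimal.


Divide by 16 repeatedly:
32772 ÷ 16 = 2048 remainder 4 (4)
2048 ÷ 16 = 128 remainder 0 (0)
128 ÷ 16 = 8 remainder 0 (0)
8 ÷ 16 = 0 remainder 8 (8)
Reading remainders bottom-up:
= 0x8004


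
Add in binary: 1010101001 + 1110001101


Align and add column by column (LSB to MSB, carry propagating):
  01010101001
+ 01110001101
  -----------
  col 0: 1 + 1 + 0 (carry in) = 2 → bit 0, carry out 1
  col 1: 0 + 0 + 1 (carry in) = 1 → bit 1, carry out 0
  col 2: 0 + 1 + 0 (carry in) = 1 → bit 1, carry out 0
  col 3: 1 + 1 + 0 (carry in) = 2 → bit 0, carry out 1
  col 4: 0 + 0 + 1 (carry in) = 1 → bit 1, carry out 0
  col 5: 1 + 0 + 0 (carry in) = 1 → bit 1, carry out 0
  col 6: 0 + 0 + 0 (carry in) = 0 → bit 0, carry out 0
  col 7: 1 + 1 + 0 (carry in) = 2 → bit 0, carry out 1
  col 8: 0 + 1 + 1 (carry in) = 2 → bit 0, carry out 1
  col 9: 1 + 1 + 1 (carry in) = 3 → bit 1, carry out 1
  col 10: 0 + 0 + 1 (carry in) = 1 → bit 1, carry out 0
Reading bits MSB→LSB: 11000110110
Strip leading zeros: 11000110110
= 11000110110


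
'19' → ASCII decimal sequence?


String: '19'  (2 characters)
Per-character ASCII lookup:
  '1': digits start at 48: '1' = 48 + 1 = 49
  '9': digits start at 48: '9' = 48 + 9 = 57
= 49 57


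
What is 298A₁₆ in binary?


Each hex digit → 4 binary bits:
  2 = 0010
  9 = 1001
  8 = 1000
  A = 1010
Concatenate: 0010 1001 1000 1010
= 0010100110001010


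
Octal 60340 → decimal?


Positional values:
Position 0: 0 × 8^0 = 0
Position 1: 4 × 8^1 = 32
Position 2: 3 × 8^2 = 192
Position 3: 0 × 8^3 = 0
Position 4: 6 × 8^4 = 24576
Sum = 0 + 32 + 192 + 0 + 24576
= 24800


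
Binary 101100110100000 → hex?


Group into 4-bit nibbles: 0101100110100000
  0101 = 5
  1001 = 9
  1010 = A
  0000 = 0
= 0x59A0


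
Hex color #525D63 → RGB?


Hex: #525D63
R = 52₁₆ = 82
G = 5D₁₆ = 93
B = 63₁₆ = 99
= RGB(82, 93, 99)


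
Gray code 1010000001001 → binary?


Gray code: 1010000001001
MSB stays the same: 1
Each subsequent bit = prev_binary XOR current_gray:
  B[1] = 1 XOR 0 = 1
  B[2] = 1 XOR 1 = 0
  B[3] = 0 XOR 0 = 0
  B[4] = 0 XOR 0 = 0
  B[5] = 0 XOR 0 = 0
  B[6] = 0 XOR 0 = 0
  B[7] = 0 XOR 0 = 0
  B[8] = 0 XOR 0 = 0
  B[9] = 0 XOR 1 = 1
  B[10] = 1 XOR 0 = 1
  B[11] = 1 XOR 0 = 1
  B[12] = 1 XOR 1 = 0
= 1100000001110 (6158 decimal)


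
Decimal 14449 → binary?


Divide by 2 repeatedly:
14449 ÷ 2 = 7224 remainder 1
7224 ÷ 2 = 3612 remainder 0
3612 ÷ 2 = 1806 remainder 0
1806 ÷ 2 = 903 remainder 0
903 ÷ 2 = 451 remainder 1
451 ÷ 2 = 225 remainder 1
225 ÷ 2 = 112 remainder 1
112 ÷ 2 = 56 remainder 0
56 ÷ 2 = 28 remainder 0
28 ÷ 2 = 14 remainder 0
14 ÷ 2 = 7 remainder 0
7 ÷ 2 = 3 remainder 1
3 ÷ 2 = 1 remainder 1
1 ÷ 2 = 0 remainder 1
Reading remainders bottom-up:
= 11100001110001


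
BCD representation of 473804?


Each digit → 4-bit binary:
  4 → 0100
  7 → 0111
  3 → 0011
  8 → 1000
  0 → 0000
  4 → 0100
= 0100 0111 0011 1000 0000 0100


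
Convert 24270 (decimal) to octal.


Divide by 8 repeatedly:
24270 ÷ 8 = 3033 remainder 6
3033 ÷ 8 = 379 remainder 1
379 ÷ 8 = 47 remainder 3
47 ÷ 8 = 5 remainder 7
5 ÷ 8 = 0 remainder 5
Reading remainders bottom-up:
= 0o57316


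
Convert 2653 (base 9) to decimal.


Positional values (base 9):
  3 × 9^0 = 3 × 1 = 3
  5 × 9^1 = 5 × 9 = 45
  6 × 9^2 = 6 × 81 = 486
  2 × 9^3 = 2 × 729 = 1458
Sum = 3 + 45 + 486 + 1458
= 1992


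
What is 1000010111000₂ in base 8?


Group into 3-bit groups: 001000010111000
  001 = 1
  000 = 0
  010 = 2
  111 = 7
  000 = 0
= 0o10270


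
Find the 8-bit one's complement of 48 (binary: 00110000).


Original: 00110000
Invert all bits:
  bit 0: 0 → 1
  bit 1: 0 → 1
  bit 2: 1 → 0
  bit 3: 1 → 0
  bit 4: 0 → 1
  bit 5: 0 → 1
  bit 6: 0 → 1
  bit 7: 0 → 1
= 11001111


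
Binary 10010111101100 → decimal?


Positional values:
Bit 2: 1 × 2^2 = 4
Bit 3: 1 × 2^3 = 8
Bit 5: 1 × 2^5 = 32
Bit 6: 1 × 2^6 = 64
Bit 7: 1 × 2^7 = 128
Bit 8: 1 × 2^8 = 256
Bit 10: 1 × 2^10 = 1024
Bit 13: 1 × 2^13 = 8192
Sum = 4 + 8 + 32 + 64 + 128 + 256 + 1024 + 8192
= 9708


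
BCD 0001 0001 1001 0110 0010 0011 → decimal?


Each 4-bit group → digit:
  0001 → 1
  0001 → 1
  1001 → 9
  0110 → 6
  0010 → 2
  0011 → 3
= 119623


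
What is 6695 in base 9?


Divide by 9 repeatedly:
6695 ÷ 9 = 743 remainder 8
743 ÷ 9 = 82 remainder 5
82 ÷ 9 = 9 remainder 1
9 ÷ 9 = 1 remainder 0
1 ÷ 9 = 0 remainder 1
Reading remainders bottom-up:
= 10158


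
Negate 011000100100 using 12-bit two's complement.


Original: 011000100100
Step 1 - Invert all bits: 100111011011
Step 2 - Add 1: 100111011011 + 1
= 100111011100 (represents -1572)


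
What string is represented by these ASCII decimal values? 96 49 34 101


Codes (decimal): 96 49 34 101
Per-code ASCII lookup:
  96  (special character) → '`'
  49  (range 48-57: digits, 49 - 48 = 1) → '1'
  34  (special character) → '"'
  101  (range 97-122: lowercase, 101 - 97 = 4) → 'e'
= '`1"e'


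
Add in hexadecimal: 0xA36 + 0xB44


Align and add column by column (LSB to MSB, each column mod 16 with carry):
  0A36
+ 0B44
  ----
  col 0: 6(6) + 4(4) + 0 (carry in) = 10 → A(10), carry out 0
  col 1: 3(3) + 4(4) + 0 (carry in) = 7 → 7(7), carry out 0
  col 2: A(10) + B(11) + 0 (carry in) = 21 → 5(5), carry out 1
  col 3: 0(0) + 0(0) + 1 (carry in) = 1 → 1(1), carry out 0
Reading digits MSB→LSB: 157A
Strip leading zeros: 157A
= 0x157A


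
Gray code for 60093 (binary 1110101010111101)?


Binary: 1110101010111101
Gray code: G = B XOR (B >> 1)
B >> 1 = 0111010101011110
1110101010111101 XOR 0111010101011110:
  1 XOR 0 = 1
  1 XOR 1 = 0
  1 XOR 1 = 0
  0 XOR 1 = 1
  1 XOR 0 = 1
  0 XOR 1 = 1
  1 XOR 0 = 1
  0 XOR 1 = 1
  1 XOR 0 = 1
  0 XOR 1 = 1
  1 XOR 0 = 1
  1 XOR 1 = 0
  1 XOR 1 = 0
  1 XOR 1 = 0
  0 XOR 1 = 1
  1 XOR 0 = 1
= 1001111111100011


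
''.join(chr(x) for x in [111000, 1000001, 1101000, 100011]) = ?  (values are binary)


Codes (binary): 111000 1000001 1101000 100011
Per-code ASCII lookup:
  111000 = 56  (range 48-57: digits, 56 - 48 = 8) → '8'
  1000001 = 65  (range 65-90: uppercase, 65 - 65 = 0) → 'A'
  1101000 = 104  (range 97-122: lowercase, 104 - 97 = 7) → 'h'
  100011 = 35  (special character) → '#'
= '8Ah#'


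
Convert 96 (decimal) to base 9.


Divide by 9 repeatedly:
96 ÷ 9 = 10 remainder 6
10 ÷ 9 = 1 remainder 1
1 ÷ 9 = 0 remainder 1
Reading remainders bottom-up:
= 116


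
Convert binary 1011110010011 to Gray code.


Binary: 1011110010011
Gray code: G = B XOR (B >> 1)
B >> 1 = 0101111001001
1011110010011 XOR 0101111001001:
  1 XOR 0 = 1
  0 XOR 1 = 1
  1 XOR 0 = 1
  1 XOR 1 = 0
  1 XOR 1 = 0
  1 XOR 1 = 0
  0 XOR 1 = 1
  0 XOR 0 = 0
  1 XOR 0 = 1
  0 XOR 1 = 1
  0 XOR 0 = 0
  1 XOR 0 = 1
  1 XOR 1 = 0
= 1110001011010


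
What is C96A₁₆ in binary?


Each hex digit → 4 binary bits:
  C = 1100
  9 = 1001
  6 = 0110
  A = 1010
Concatenate: 1100 1001 0110 1010
= 1100100101101010


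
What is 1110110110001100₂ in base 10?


Positional values:
Bit 2: 1 × 2^2 = 4
Bit 3: 1 × 2^3 = 8
Bit 7: 1 × 2^7 = 128
Bit 8: 1 × 2^8 = 256
Bit 10: 1 × 2^10 = 1024
Bit 11: 1 × 2^11 = 2048
Bit 13: 1 × 2^13 = 8192
Bit 14: 1 × 2^14 = 16384
Bit 15: 1 × 2^15 = 32768
Sum = 4 + 8 + 128 + 256 + 1024 + 2048 + 8192 + 16384 + 32768
= 60812


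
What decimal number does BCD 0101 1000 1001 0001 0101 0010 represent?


Each 4-bit group → digit:
  0101 → 5
  1000 → 8
  1001 → 9
  0001 → 1
  0101 → 5
  0010 → 2
= 589152


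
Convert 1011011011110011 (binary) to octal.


Group into 3-bit groups: 001011011011110011
  001 = 1
  011 = 3
  011 = 3
  011 = 3
  110 = 6
  011 = 3
= 0o133363


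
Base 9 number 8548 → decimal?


Positional values (base 9):
  8 × 9^0 = 8 × 1 = 8
  4 × 9^1 = 4 × 9 = 36
  5 × 9^2 = 5 × 81 = 405
  8 × 9^3 = 8 × 729 = 5832
Sum = 8 + 36 + 405 + 5832
= 6281


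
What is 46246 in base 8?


Divide by 8 repeatedly:
46246 ÷ 8 = 5780 remainder 6
5780 ÷ 8 = 722 remainder 4
722 ÷ 8 = 90 remainder 2
90 ÷ 8 = 11 remainder 2
11 ÷ 8 = 1 remainder 3
1 ÷ 8 = 0 remainder 1
Reading remainders bottom-up:
= 0o132246


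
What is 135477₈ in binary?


Each octal digit → 3 binary bits:
  1 = 001
  3 = 011
  5 = 101
  4 = 100
  7 = 111
  7 = 111
Concatenate: 001 011 101 100 111 111
= 001011101100111111


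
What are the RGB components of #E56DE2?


Hex: #E56DE2
R = E5₁₆ = 229
G = 6D₁₆ = 109
B = E2₁₆ = 226
= RGB(229, 109, 226)


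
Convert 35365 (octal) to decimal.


Positional values:
Position 0: 5 × 8^0 = 5
Position 1: 6 × 8^1 = 48
Position 2: 3 × 8^2 = 192
Position 3: 5 × 8^3 = 2560
Position 4: 3 × 8^4 = 12288
Sum = 5 + 48 + 192 + 2560 + 12288
= 15093


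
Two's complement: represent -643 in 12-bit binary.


Original: 001010000011
Step 1 - Invert all bits: 110101111100
Step 2 - Add 1: 110101111100 + 1
= 110101111101 (represents -643)


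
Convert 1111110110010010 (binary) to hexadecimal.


Group into 4-bit nibbles: 1111110110010010
  1111 = F
  1101 = D
  1001 = 9
  0010 = 2
= 0xFD92


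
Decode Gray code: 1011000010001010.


Gray code: 1011000010001010
MSB stays the same: 1
Each subsequent bit = prev_binary XOR current_gray:
  B[1] = 1 XOR 0 = 1
  B[2] = 1 XOR 1 = 0
  B[3] = 0 XOR 1 = 1
  B[4] = 1 XOR 0 = 1
  B[5] = 1 XOR 0 = 1
  B[6] = 1 XOR 0 = 1
  B[7] = 1 XOR 0 = 1
  B[8] = 1 XOR 1 = 0
  B[9] = 0 XOR 0 = 0
  B[10] = 0 XOR 0 = 0
  B[11] = 0 XOR 0 = 0
  B[12] = 0 XOR 1 = 1
  B[13] = 1 XOR 0 = 1
  B[14] = 1 XOR 1 = 0
  B[15] = 0 XOR 0 = 0
= 1101111100001100 (57100 decimal)


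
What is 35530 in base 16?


Divide by 16 repeatedly:
35530 ÷ 16 = 2220 remainder 10 (A)
2220 ÷ 16 = 138 remainder 12 (C)
138 ÷ 16 = 8 remainder 10 (A)
8 ÷ 16 = 0 remainder 8 (8)
Reading remainders bottom-up:
= 0x8ACA


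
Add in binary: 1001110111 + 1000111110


Align and add column by column (LSB to MSB, carry propagating):
  01001110111
+ 01000111110
  -----------
  col 0: 1 + 0 + 0 (carry in) = 1 → bit 1, carry out 0
  col 1: 1 + 1 + 0 (carry in) = 2 → bit 0, carry out 1
  col 2: 1 + 1 + 1 (carry in) = 3 → bit 1, carry out 1
  col 3: 0 + 1 + 1 (carry in) = 2 → bit 0, carry out 1
  col 4: 1 + 1 + 1 (carry in) = 3 → bit 1, carry out 1
  col 5: 1 + 1 + 1 (carry in) = 3 → bit 1, carry out 1
  col 6: 1 + 0 + 1 (carry in) = 2 → bit 0, carry out 1
  col 7: 0 + 0 + 1 (carry in) = 1 → bit 1, carry out 0
  col 8: 0 + 0 + 0 (carry in) = 0 → bit 0, carry out 0
  col 9: 1 + 1 + 0 (carry in) = 2 → bit 0, carry out 1
  col 10: 0 + 0 + 1 (carry in) = 1 → bit 1, carry out 0
Reading bits MSB→LSB: 10010110101
Strip leading zeros: 10010110101
= 10010110101


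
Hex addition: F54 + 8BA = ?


Align and add column by column (LSB to MSB, each column mod 16 with carry):
  0F54
+ 08BA
  ----
  col 0: 4(4) + A(10) + 0 (carry in) = 14 → E(14), carry out 0
  col 1: 5(5) + B(11) + 0 (carry in) = 16 → 0(0), carry out 1
  col 2: F(15) + 8(8) + 1 (carry in) = 24 → 8(8), carry out 1
  col 3: 0(0) + 0(0) + 1 (carry in) = 1 → 1(1), carry out 0
Reading digits MSB→LSB: 180E
Strip leading zeros: 180E
= 0x180E


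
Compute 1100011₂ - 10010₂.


Align and subtract column by column (LSB to MSB, borrowing when needed):
  1100011
- 0010010
  -------
  col 0: (1 - 0 borrow-in) - 0 → 1 - 0 = 1, borrow out 0
  col 1: (1 - 0 borrow-in) - 1 → 1 - 1 = 0, borrow out 0
  col 2: (0 - 0 borrow-in) - 0 → 0 - 0 = 0, borrow out 0
  col 3: (0 - 0 borrow-in) - 0 → 0 - 0 = 0, borrow out 0
  col 4: (0 - 0 borrow-in) - 1 → borrow from next column: (0+2) - 1 = 1, borrow out 1
  col 5: (1 - 1 borrow-in) - 0 → 0 - 0 = 0, borrow out 0
  col 6: (1 - 0 borrow-in) - 0 → 1 - 0 = 1, borrow out 0
Reading bits MSB→LSB: 1010001
Strip leading zeros: 1010001
= 1010001


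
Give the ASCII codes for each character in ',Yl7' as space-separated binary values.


String: ',Yl7'  (4 characters)
Per-character ASCII lookup:
  ',': special character: ',' = 44 → 101100
  'Y': uppercase starts at 65: 'Y' = 65 + 24 = 89 → 1011001
  'l': lowercase starts at 97: 'l' = 97 + 11 = 108 → 1101100
  '7': digits start at 48: '7' = 48 + 7 = 55 → 110111
= 101100 1011001 1101100 110111


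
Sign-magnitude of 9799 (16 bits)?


Sign bit: 0 (positive)
Magnitude: 9799 = 010011001000111
= 0010011001000111


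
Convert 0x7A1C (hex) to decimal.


Positional values:
Position 0: C × 16^0 = 12 × 1 = 12
Position 1: 1 × 16^1 = 1 × 16 = 16
Position 2: A × 16^2 = 10 × 256 = 2560
Position 3: 7 × 16^3 = 7 × 4096 = 28672
Sum = 12 + 16 + 2560 + 28672
= 31260


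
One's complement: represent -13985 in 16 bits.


Original: 0011011010100001
Invert all bits:
  bit 0: 0 → 1
  bit 1: 0 → 1
  bit 2: 1 → 0
  bit 3: 1 → 0
  bit 4: 0 → 1
  bit 5: 1 → 0
  bit 6: 1 → 0
  bit 7: 0 → 1
  bit 8: 1 → 0
  bit 9: 0 → 1
  bit 10: 1 → 0
  bit 11: 0 → 1
  bit 12: 0 → 1
  bit 13: 0 → 1
  bit 14: 0 → 1
  bit 15: 1 → 0
= 1100100101011110


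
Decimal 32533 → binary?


Divide by 2 repeatedly:
32533 ÷ 2 = 16266 remainder 1
16266 ÷ 2 = 8133 remainder 0
8133 ÷ 2 = 4066 remainder 1
4066 ÷ 2 = 2033 remainder 0
2033 ÷ 2 = 1016 remainder 1
1016 ÷ 2 = 508 remainder 0
508 ÷ 2 = 254 remainder 0
254 ÷ 2 = 127 remainder 0
127 ÷ 2 = 63 remainder 1
63 ÷ 2 = 31 remainder 1
31 ÷ 2 = 15 remainder 1
15 ÷ 2 = 7 remainder 1
7 ÷ 2 = 3 remainder 1
3 ÷ 2 = 1 remainder 1
1 ÷ 2 = 0 remainder 1
Reading remainders bottom-up:
= 111111100010101


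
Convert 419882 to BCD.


Each digit → 4-bit binary:
  4 → 0100
  1 → 0001
  9 → 1001
  8 → 1000
  8 → 1000
  2 → 0010
= 0100 0001 1001 1000 1000 0010


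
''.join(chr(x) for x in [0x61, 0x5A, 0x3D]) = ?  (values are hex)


Codes (hex): 0x61 0x5A 0x3D
Per-code ASCII lookup:
  0x61 = 97  (range 97-122: lowercase, 97 - 97 = 0) → 'a'
  0x5A = 90  (range 65-90: uppercase, 90 - 65 = 25) → 'Z'
  0x3D = 61  (special character) → '='
= 'aZ='


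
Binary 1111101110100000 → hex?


Group into 4-bit nibbles: 1111101110100000
  1111 = F
  1011 = B
  1010 = A
  0000 = 0
= 0xFBA0


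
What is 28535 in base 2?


Divide by 2 repeatedly:
28535 ÷ 2 = 14267 remainder 1
14267 ÷ 2 = 7133 remainder 1
7133 ÷ 2 = 3566 remainder 1
3566 ÷ 2 = 1783 remainder 0
1783 ÷ 2 = 891 remainder 1
891 ÷ 2 = 445 remainder 1
445 ÷ 2 = 222 remainder 1
222 ÷ 2 = 111 remainder 0
111 ÷ 2 = 55 remainder 1
55 ÷ 2 = 27 remainder 1
27 ÷ 2 = 13 remainder 1
13 ÷ 2 = 6 remainder 1
6 ÷ 2 = 3 remainder 0
3 ÷ 2 = 1 remainder 1
1 ÷ 2 = 0 remainder 1
Reading remainders bottom-up:
= 110111101110111


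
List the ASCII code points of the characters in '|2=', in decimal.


String: '|2='  (3 characters)
Per-character ASCII lookup:
  '|': special character: '|' = 124
  '2': digits start at 48: '2' = 48 + 2 = 50
  '=': special character: '=' = 61
= 124 50 61


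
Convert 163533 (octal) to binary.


Each octal digit → 3 binary bits:
  1 = 001
  6 = 110
  3 = 011
  5 = 101
  3 = 011
  3 = 011
Concatenate: 001 110 011 101 011 011
= 001110011101011011


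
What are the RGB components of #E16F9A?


Hex: #E16F9A
R = E1₁₆ = 225
G = 6F₁₆ = 111
B = 9A₁₆ = 154
= RGB(225, 111, 154)


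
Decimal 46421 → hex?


Divide by 16 repeatedly:
46421 ÷ 16 = 2901 remainder 5 (5)
2901 ÷ 16 = 181 remainder 5 (5)
181 ÷ 16 = 11 remainder 5 (5)
11 ÷ 16 = 0 remainder 11 (B)
Reading remainders bottom-up:
= 0xB555


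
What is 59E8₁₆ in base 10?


Positional values:
Position 0: 8 × 16^0 = 8 × 1 = 8
Position 1: E × 16^1 = 14 × 16 = 224
Position 2: 9 × 16^2 = 9 × 256 = 2304
Position 3: 5 × 16^3 = 5 × 4096 = 20480
Sum = 8 + 224 + 2304 + 20480
= 23016


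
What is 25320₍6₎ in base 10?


Positional values (base 6):
  0 × 6^0 = 0 × 1 = 0
  2 × 6^1 = 2 × 6 = 12
  3 × 6^2 = 3 × 36 = 108
  5 × 6^3 = 5 × 216 = 1080
  2 × 6^4 = 2 × 1296 = 2592
Sum = 0 + 12 + 108 + 1080 + 2592
= 3792


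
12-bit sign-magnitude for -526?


Sign bit: 1 (negative)
Magnitude: 526 = 01000001110
= 101000001110


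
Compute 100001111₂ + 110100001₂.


Align and add column by column (LSB to MSB, carry propagating):
  0100001111
+ 0110100001
  ----------
  col 0: 1 + 1 + 0 (carry in) = 2 → bit 0, carry out 1
  col 1: 1 + 0 + 1 (carry in) = 2 → bit 0, carry out 1
  col 2: 1 + 0 + 1 (carry in) = 2 → bit 0, carry out 1
  col 3: 1 + 0 + 1 (carry in) = 2 → bit 0, carry out 1
  col 4: 0 + 0 + 1 (carry in) = 1 → bit 1, carry out 0
  col 5: 0 + 1 + 0 (carry in) = 1 → bit 1, carry out 0
  col 6: 0 + 0 + 0 (carry in) = 0 → bit 0, carry out 0
  col 7: 0 + 1 + 0 (carry in) = 1 → bit 1, carry out 0
  col 8: 1 + 1 + 0 (carry in) = 2 → bit 0, carry out 1
  col 9: 0 + 0 + 1 (carry in) = 1 → bit 1, carry out 0
Reading bits MSB→LSB: 1010110000
Strip leading zeros: 1010110000
= 1010110000


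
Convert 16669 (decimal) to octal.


Divide by 8 repeatedly:
16669 ÷ 8 = 2083 remainder 5
2083 ÷ 8 = 260 remainder 3
260 ÷ 8 = 32 remainder 4
32 ÷ 8 = 4 remainder 0
4 ÷ 8 = 0 remainder 4
Reading remainders bottom-up:
= 0o40435


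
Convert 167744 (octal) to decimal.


Positional values:
Position 0: 4 × 8^0 = 4
Position 1: 4 × 8^1 = 32
Position 2: 7 × 8^2 = 448
Position 3: 7 × 8^3 = 3584
Position 4: 6 × 8^4 = 24576
Position 5: 1 × 8^5 = 32768
Sum = 4 + 32 + 448 + 3584 + 24576 + 32768
= 61412


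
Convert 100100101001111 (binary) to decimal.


Positional values:
Bit 0: 1 × 2^0 = 1
Bit 1: 1 × 2^1 = 2
Bit 2: 1 × 2^2 = 4
Bit 3: 1 × 2^3 = 8
Bit 6: 1 × 2^6 = 64
Bit 8: 1 × 2^8 = 256
Bit 11: 1 × 2^11 = 2048
Bit 14: 1 × 2^14 = 16384
Sum = 1 + 2 + 4 + 8 + 64 + 256 + 2048 + 16384
= 18767
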